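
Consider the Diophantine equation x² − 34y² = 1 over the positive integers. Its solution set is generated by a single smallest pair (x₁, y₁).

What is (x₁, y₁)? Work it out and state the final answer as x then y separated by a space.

√34 = [5; 1,4,1,10, …], period ℓ=4 (even) → k=3
k=0  a_k=5  p_k/q_k = 5/1
…
k=2  a_k=4  p_k/q_k = 29/5
k=3  a_k=1  p_k/q_k = 35/6
fundamental: x₁=35, y₁=6  (since 1225 − 34·36 = 1)

35 6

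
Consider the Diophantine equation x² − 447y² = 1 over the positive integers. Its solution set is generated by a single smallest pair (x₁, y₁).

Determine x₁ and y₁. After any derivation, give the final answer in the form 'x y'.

[21; 7,42] for √447; ℓ=2 ⇒ convergent index 1
step 0: (21, 1)  from 21·(1,0) + (0,1)
step 1: (148, 7)  from 7·(21,1) + (1,0)
→ (148, 7).  Check: 148²=21904, 447·7²=21903, difference 1.

148 7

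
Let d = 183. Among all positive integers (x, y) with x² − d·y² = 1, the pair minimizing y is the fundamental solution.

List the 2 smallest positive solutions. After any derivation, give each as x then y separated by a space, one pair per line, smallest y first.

√183 → a₀=13, period (1,1,8,1,1,26); ℓ=6 even so k=5
k=0  a_k=13  p_k/q_k = 13/1
k=1  a_k=1  p_k/q_k = 14/1
…
k=3  a_k=8  p_k/q_k = 230/17
k=4  a_k=1  p_k/q_k = 257/19
k=5  a_k=1  p_k/q_k = 487/36
fundamental: x₁=487, y₁=36  (since 237169 − 183·1296 = 1)
k=2:  x_2 = 487·487+183·36·36 = 474337,  y_2 = 487·36+36·487 = 35064

487 36
474337 35064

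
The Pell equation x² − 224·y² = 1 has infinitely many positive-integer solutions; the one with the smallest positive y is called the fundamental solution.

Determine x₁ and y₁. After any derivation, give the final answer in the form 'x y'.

√224 = [14; 1,28, …], period ℓ=2 (even) → k=1
step 0: (14, 1)  from 14·(1,0) + (0,1)
step 1: (15, 1)  from 1·(14,1) + (1,0)
→ (15, 1).  Check: 15²=225, 224·1²=224, difference 1.

15 1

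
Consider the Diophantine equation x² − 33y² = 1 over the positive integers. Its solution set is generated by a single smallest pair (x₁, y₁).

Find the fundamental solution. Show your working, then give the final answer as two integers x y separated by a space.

23 4

[5; 1,2,1,10] for √33; ℓ=4 ⇒ convergent index 3
i=0: a=5 ⇒ p=5, q=1
i=1: a=1 ⇒ p=6, q=1
i=2: a=2 ⇒ p=17, q=3
i=3: a=1 ⇒ p=23, q=4
(x₁, y₁) = (23, 4);  23² − 33·4² = 1 ✓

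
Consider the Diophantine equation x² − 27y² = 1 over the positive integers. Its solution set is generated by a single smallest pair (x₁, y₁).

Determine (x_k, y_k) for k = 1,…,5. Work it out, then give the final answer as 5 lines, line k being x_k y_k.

d=27: √d = [5; 5,10] (ℓ=2, even), read p_1/q_1
step 0: (5, 1)  from 5·(1,0) + (0,1)
step 1: (26, 5)  from 5·(5,1) + (1,0)
(x₁, y₁) = (26, 5);  26² − 27·5² = 1 ✓
(26+5√27)^2 = 1351 + 260√27
(26+5√27)^3 = 70226 + 13515√27
(26+5√27)^4 = 3650401 + 702520√27
(26+5√27)^5 = 189750626 + 36517525√27

26 5
1351 260
70226 13515
3650401 702520
189750626 36517525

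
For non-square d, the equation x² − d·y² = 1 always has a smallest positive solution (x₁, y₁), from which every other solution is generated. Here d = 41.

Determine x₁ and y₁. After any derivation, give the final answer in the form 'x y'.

2049 320

√41 → a₀=6, period (2,2,12); ℓ=3 odd so k=5
i=0: a=6 ⇒ p=6, q=1
i=1: a=2 ⇒ p=13, q=2
i=2: a=2 ⇒ p=32, q=5
…
i=4: a=2 ⇒ p=826, q=129
i=5: a=2 ⇒ p=2049, q=320
(x₁, y₁) = (2049, 320);  2049² − 41·320² = 1 ✓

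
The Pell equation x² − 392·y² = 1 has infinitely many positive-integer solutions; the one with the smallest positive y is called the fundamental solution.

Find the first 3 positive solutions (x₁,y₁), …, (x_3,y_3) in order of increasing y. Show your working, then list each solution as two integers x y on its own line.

99 5
19601 990
3880899 196015

d=392: √d = [19; 1,3,1,38] (ℓ=4, even), read p_3/q_3
a_0=19:  p_0=19·1+0=19,  q_0=19·0+1=1
a_1=1:  p_1=1·19+1=20,  q_1=1·1+0=1
a_2=3:  p_2=3·20+19=79,  q_2=3·1+1=4
a_3=1:  p_3=1·79+20=99,  q_3=1·4+1=5
fundamental: x₁=99, y₁=5  (since 9801 − 392·25 = 1)
(x_2, y_2) = (99·99 + 392·5·5, 99·5 + 5·99) = (19601, 990)
(x_3, y_3) = (99·19601 + 392·5·990, 99·990 + 5·19601) = (3880899, 196015)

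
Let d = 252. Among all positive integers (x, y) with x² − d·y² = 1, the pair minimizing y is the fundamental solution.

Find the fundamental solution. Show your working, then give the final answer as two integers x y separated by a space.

d=252: √d = [15; 1,6,1,30] (ℓ=4, even), read p_3/q_3
step 0: (15, 1)  from 15·(1,0) + (0,1)
step 1: (16, 1)  from 1·(15,1) + (1,0)
step 2: (111, 7)  from 6·(16,1) + (15,1)
step 3: (127, 8)  from 1·(111,7) + (16,1)
→ (127, 8).  Check: 127²=16129, 252·8²=16128, difference 1.

127 8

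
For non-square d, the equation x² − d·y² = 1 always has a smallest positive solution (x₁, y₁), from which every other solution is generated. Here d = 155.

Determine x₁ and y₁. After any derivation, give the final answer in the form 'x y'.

249 20

d=155: √d = [12; 2,4,2,24] (ℓ=4, even), read p_3/q_3
i=0: a=12 ⇒ p=12, q=1
i=1: a=2 ⇒ p=25, q=2
i=2: a=4 ⇒ p=112, q=9
i=3: a=2 ⇒ p=249, q=20
fundamental: x₁=249, y₁=20  (since 62001 − 155·400 = 1)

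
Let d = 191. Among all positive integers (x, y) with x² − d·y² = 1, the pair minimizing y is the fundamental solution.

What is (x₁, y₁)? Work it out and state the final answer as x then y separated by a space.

8994000 650783

√191 → a₀=13, period (1,4,1,1,3,…,4,1,26); ℓ=16 even so k=15
k=0  a_k=13  p_k/q_k = 13/1
…
k=2  a_k=4  p_k/q_k = 69/5
k=3  a_k=1  p_k/q_k = 83/6
k=4  a_k=1  p_k/q_k = 152/11
k=5  a_k=3  p_k/q_k = 539/39
k=6  a_k=2  p_k/q_k = 1230/89
k=7  a_k=2  p_k/q_k = 2999/217
k=8  a_k=13  p_k/q_k = 40217/2910
k=9  a_k=2  p_k/q_k = 83433/6037
k=10  a_k=2  p_k/q_k = 207083/14984
k=11  a_k=3  p_k/q_k = 704682/50989
k=12  a_k=1  p_k/q_k = 911765/65973
k=13  a_k=1  p_k/q_k = 1616447/116962
k=14  a_k=4  p_k/q_k = 7377553/533821
k=15  a_k=1  p_k/q_k = 8994000/650783
fundamental: x₁=8994000, y₁=650783  (since 80892036000000 − 191·423518513089 = 1)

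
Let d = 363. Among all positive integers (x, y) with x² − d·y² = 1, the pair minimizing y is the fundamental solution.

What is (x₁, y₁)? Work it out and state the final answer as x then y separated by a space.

362 19

√363 → a₀=19, period (19,38); ℓ=2 even so k=1
k=0  a_k=19  p_k/q_k = 19/1
k=1  a_k=19  p_k/q_k = 362/19
(x₁, y₁) = (362, 19);  362² − 363·19² = 1 ✓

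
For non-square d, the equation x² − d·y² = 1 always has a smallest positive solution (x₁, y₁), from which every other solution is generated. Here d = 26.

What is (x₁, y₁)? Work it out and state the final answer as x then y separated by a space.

√26 = [5; 10, …], period ℓ=1 (odd) → k=1
step 0: (5, 1)  from 5·(1,0) + (0,1)
step 1: (51, 10)  from 10·(5,1) + (1,0)
→ (51, 10).  Check: 51²=2601, 26·10²=2600, difference 1.

51 10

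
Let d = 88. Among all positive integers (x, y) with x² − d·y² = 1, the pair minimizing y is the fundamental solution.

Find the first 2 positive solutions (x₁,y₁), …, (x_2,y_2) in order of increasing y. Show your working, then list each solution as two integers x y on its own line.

197 21
77617 8274

√88 = [9; 2,1,1,1,2,18, …], period ℓ=6 (even) → k=5
i=0: a=9 ⇒ p=9, q=1
i=1: a=2 ⇒ p=19, q=2
i=2: a=1 ⇒ p=28, q=3
i=3: a=1 ⇒ p=47, q=5
i=4: a=1 ⇒ p=75, q=8
i=5: a=2 ⇒ p=197, q=21
fundamental: x₁=197, y₁=21  (since 38809 − 88·441 = 1)
(x_2, y_2) = (197·197 + 88·21·21, 197·21 + 21·197) = (77617, 8274)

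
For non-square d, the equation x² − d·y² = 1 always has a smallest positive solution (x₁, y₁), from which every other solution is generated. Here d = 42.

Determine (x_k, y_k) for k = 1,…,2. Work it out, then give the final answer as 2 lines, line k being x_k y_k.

13 2
337 52

√42 = [6; 2,12, …], period ℓ=2 (even) → k=1
i=0: a=6 ⇒ p=6, q=1
i=1: a=2 ⇒ p=13, q=2
→ (13, 2).  Check: 13²=169, 42·2²=168, difference 1.
(x_2, y_2) = (13·13 + 42·2·2, 13·2 + 2·13) = (337, 52)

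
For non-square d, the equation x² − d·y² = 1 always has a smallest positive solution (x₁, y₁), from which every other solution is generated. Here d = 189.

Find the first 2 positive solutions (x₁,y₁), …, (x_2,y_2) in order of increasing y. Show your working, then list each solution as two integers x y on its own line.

55 4
6049 440

[13; 1,2,1,26] for √189; ℓ=4 ⇒ convergent index 3
a_0=13:  p_0=13·1+0=13,  q_0=13·0+1=1
a_1=1:  p_1=1·13+1=14,  q_1=1·1+0=1
a_2=2:  p_2=2·14+13=41,  q_2=2·1+1=3
a_3=1:  p_3=1·41+14=55,  q_3=1·3+1=4
(x₁, y₁) = (55, 4);  55² − 189·4² = 1 ✓
(55+4√189)^2 = 6049 + 440√189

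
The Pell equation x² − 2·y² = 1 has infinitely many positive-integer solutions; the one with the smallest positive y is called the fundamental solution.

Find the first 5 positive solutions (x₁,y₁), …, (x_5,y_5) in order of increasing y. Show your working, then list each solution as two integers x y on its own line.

d=2: √d = [1; 2] (ℓ=1, odd), read p_1/q_1
step 0: (1, 1)  from 1·(1,0) + (0,1)
step 1: (3, 2)  from 2·(1,1) + (1,0)
(x₁, y₁) = (3, 2);  3² − 2·2² = 1 ✓
(3+2√2)^2 = 17 + 12√2
(3+2√2)^3 = 99 + 70√2
(3+2√2)^4 = 577 + 408√2
(3+2√2)^5 = 3363 + 2378√2

3 2
17 12
99 70
577 408
3363 2378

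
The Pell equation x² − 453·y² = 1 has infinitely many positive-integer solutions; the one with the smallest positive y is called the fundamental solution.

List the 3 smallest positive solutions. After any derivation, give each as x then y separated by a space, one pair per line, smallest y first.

1653751 77700
5469784740001 256992905400
18091323967121133751 850004548596233100

√453 → a₀=21, period (3,1,1,10,14,10,1,1,3,42); ℓ=10 even so k=9
a_0=21:  p_0=21·1+0=21,  q_0=21·0+1=1
…
a_2=1:  p_2=1·64+21=85,  q_2=1·3+1=4
a_3=1:  p_3=1·85+64=149,  q_3=1·4+3=7
…
a_7=1:  p_7=1·223565+22199=245764,  q_7=1·10504+1043=11547
a_8=1:  p_8=1·245764+223565=469329,  q_8=1·11547+10504=22051
a_9=3:  p_9=3·469329+245764=1653751,  q_9=3·22051+11547=77700
fundamental: x₁=1653751, y₁=77700  (since 2734892370001 − 453·6037290000 = 1)
(x_2, y_2) = (1653751·1653751 + 453·77700·77700, 1653751·77700 + 77700·1653751) = (5469784740001, 256992905400)
(x_3, y_3) = (1653751·5469784740001 + 453·77700·256992905400, 1653751·256992905400 + 77700·5469784740001) = (18091323967121133751, 850004548596233100)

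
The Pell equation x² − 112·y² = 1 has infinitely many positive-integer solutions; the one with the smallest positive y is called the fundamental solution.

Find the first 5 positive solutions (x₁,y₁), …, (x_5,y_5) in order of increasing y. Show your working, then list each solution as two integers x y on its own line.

d=112: √d = [10; 1,1,2,1,1,20] (ℓ=6, even), read p_5/q_5
step 0: (10, 1)  from 10·(1,0) + (0,1)
step 1: (11, 1)  from 1·(10,1) + (1,0)
step 2: (21, 2)  from 1·(11,1) + (10,1)
step 3: (53, 5)  from 2·(21,2) + (11,1)
step 4: (74, 7)  from 1·(53,5) + (21,2)
step 5: (127, 12)  from 1·(74,7) + (53,5)
→ (127, 12).  Check: 127²=16129, 112·12²=16128, difference 1.
n=2: (127,12)∘(127,12) = (127·127+112·12·12, 127·12+12·127) = (32257,3048)
n=3: (32257,3048)∘(127,12) = (127·32257+112·12·3048, 127·3048+12·32257) = (8193151,774180)
n=4: (8193151,774180)∘(127,12) = (127·8193151+112·12·774180, 127·774180+12·8193151) = (2081028097,196638672)
n=5: (2081028097,196638672)∘(127,12) = (127·2081028097+112·12·196638672, 127·196638672+12·2081028097) = (528572943487,49945448508)

127 12
32257 3048
8193151 774180
2081028097 196638672
528572943487 49945448508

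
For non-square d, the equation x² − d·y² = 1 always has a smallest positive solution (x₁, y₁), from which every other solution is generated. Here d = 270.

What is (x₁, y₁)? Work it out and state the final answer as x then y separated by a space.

[16; 2,3,6,3,2,32] for √270; ℓ=6 ⇒ convergent index 5
step 0: (16, 1)  from 16·(1,0) + (0,1)
…
step 2: (115, 7)  from 3·(33,2) + (16,1)
step 3: (723, 44)  from 6·(115,7) + (33,2)
step 4: (2284, 139)  from 3·(723,44) + (115,7)
step 5: (5291, 322)  from 2·(2284,139) + (723,44)
fundamental: x₁=5291, y₁=322  (since 27994681 − 270·103684 = 1)

5291 322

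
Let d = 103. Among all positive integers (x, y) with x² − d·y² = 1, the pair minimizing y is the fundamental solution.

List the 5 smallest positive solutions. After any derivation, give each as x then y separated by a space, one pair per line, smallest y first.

227528 22419
103537981567 10201900464
47115579739725224 4642436017523565
21440227253936863550977 2112568364380001494176
9756504053220377800313664488 961336909616663523916230291

d=103: √d = [10; 6,1,2,1,1,9,1,1,2,1,6,20] (ℓ=12, even), read p_11/q_11
a_0=10:  p_0=10·1+0=10,  q_0=10·0+1=1
…
a_5=1:  p_5=1·274+203=477,  q_5=1·27+20=47
a_6=9:  p_6=9·477+274=4567,  q_6=9·47+27=450
…
a_10=1:  p_10=1·24266+9611=33877,  q_10=1·2391+947=3338
a_11=6:  p_11=6·33877+24266=227528,  q_11=6·3338+2391=22419
→ (227528, 22419).  Check: 227528²=51768990784, 103·22419²=51768990783, difference 1.
k=2:  x_2 = 227528·227528+103·22419·22419 = 103537981567,  y_2 = 227528·22419+22419·227528 = 10201900464
k=3:  x_3 = 227528·103537981567+103·22419·10201900464 = 47115579739725224,  y_3 = 227528·10201900464+22419·103537981567 = 4642436017523565
k=4:  x_4 = 227528·47115579739725224+103·22419·4642436017523565 = 21440227253936863550977,  y_4 = 227528·4642436017523565+22419·47115579739725224 = 2112568364380001494176
k=5:  x_5 = 227528·21440227253936863550977+103·22419·2112568364380001494176 = 9756504053220377800313664488,  y_5 = 227528·2112568364380001494176+22419·21440227253936863550977 = 961336909616663523916230291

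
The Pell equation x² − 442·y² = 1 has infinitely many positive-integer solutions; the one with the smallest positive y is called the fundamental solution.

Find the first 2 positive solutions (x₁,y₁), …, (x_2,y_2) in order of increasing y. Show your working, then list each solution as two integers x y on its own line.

d=442: √d = [21; 42] (ℓ=1, odd), read p_1/q_1
a_0=21:  p_0=21·1+0=21,  q_0=21·0+1=1
a_1=42:  p_1=42·21+1=883,  q_1=42·1+0=42
(x₁, y₁) = (883, 42);  883² − 442·42² = 1 ✓
n=2: (883,42)∘(883,42) = (883·883+442·42·42, 883·42+42·883) = (1559377,74172)

883 42
1559377 74172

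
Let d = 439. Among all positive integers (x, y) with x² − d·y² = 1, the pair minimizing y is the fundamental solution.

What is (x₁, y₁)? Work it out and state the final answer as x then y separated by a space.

440 21

[20; 1,19,1,40] for √439; ℓ=4 ⇒ convergent index 3
step 0: (20, 1)  from 20·(1,0) + (0,1)
step 1: (21, 1)  from 1·(20,1) + (1,0)
step 2: (419, 20)  from 19·(21,1) + (20,1)
step 3: (440, 21)  from 1·(419,20) + (21,1)
→ (440, 21).  Check: 440²=193600, 439·21²=193599, difference 1.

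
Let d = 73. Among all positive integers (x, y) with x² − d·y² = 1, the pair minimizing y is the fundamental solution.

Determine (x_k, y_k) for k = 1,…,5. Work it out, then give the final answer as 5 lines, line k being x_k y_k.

[8; 1,1,5,5,1,1,16] for √73; ℓ=7 ⇒ convergent index 13
a_0=8:  p_0=8·1+0=8,  q_0=8·0+1=1
…
a_2=1:  p_2=1·9+8=17,  q_2=1·1+1=2
…
a_5=1:  p_5=1·487+94=581,  q_5=1·57+11=68
…
a_9=1:  p_9=1·18737+17669=36406,  q_9=1·2193+2068=4261
…
a_11=5:  p_11=5·200767+36406=1040241,  q_11=5·23498+4261=121751
a_12=1:  p_12=1·1040241+200767=1241008,  q_12=1·121751+23498=145249
a_13=1:  p_13=1·1241008+1040241=2281249,  q_13=1·145249+121751=267000
(x₁, y₁) = (2281249, 267000);  2281249² − 73·267000² = 1 ✓
k=2:  x_2 = 2281249·2281249+73·267000·267000 = 10408194000001,  y_2 = 2281249·267000+267000·2281249 = 1218186966000
k=3:  x_3 = 2281249·10408194000001+73·267000·1218186966000 = 47487364308614281249,  y_3 = 2281249·1218186966000+267000·10408194000001 = 5557975596000801000
k=4:  x_4 = 2281249·47487364308614281249+73·267000·5557975596000801000 = 216661004683313632776000001,  y_4 = 2281249·5557975596000801000+267000·47487364308614281249 = 25358252540801244373932000
k=5:  x_5 = 2281249·216661004683313632776000001+73·267000·25358252540801244373932000 = 988515400545561595548925838281249,  y_5 = 2281249·25358252540801244373932000+267000·216661004683313632776000001 = 115696976500895037877980001335000

2281249 267000
10408194000001 1218186966000
47487364308614281249 5557975596000801000
216661004683313632776000001 25358252540801244373932000
988515400545561595548925838281249 115696976500895037877980001335000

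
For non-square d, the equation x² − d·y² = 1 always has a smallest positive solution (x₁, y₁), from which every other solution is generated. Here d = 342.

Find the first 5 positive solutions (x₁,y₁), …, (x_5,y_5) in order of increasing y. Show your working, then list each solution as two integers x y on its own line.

[18; 2,36] for √342; ℓ=2 ⇒ convergent index 1
a_0=18:  p_0=18·1+0=18,  q_0=18·0+1=1
a_1=2:  p_1=2·18+1=37,  q_1=2·1+0=2
→ (37, 2).  Check: 37²=1369, 342·2²=1368, difference 1.
(37+2√342)^2 = 2737 + 148√342
(37+2√342)^3 = 202501 + 10950√342
(37+2√342)^4 = 14982337 + 810152√342
(37+2√342)^5 = 1108490437 + 59940298√342

37 2
2737 148
202501 10950
14982337 810152
1108490437 59940298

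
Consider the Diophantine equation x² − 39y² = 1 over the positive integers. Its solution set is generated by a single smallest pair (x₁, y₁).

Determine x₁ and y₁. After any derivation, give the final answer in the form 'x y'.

[6; 4,12] for √39; ℓ=2 ⇒ convergent index 1
step 0: (6, 1)  from 6·(1,0) + (0,1)
step 1: (25, 4)  from 4·(6,1) + (1,0)
(x₁, y₁) = (25, 4);  25² − 39·4² = 1 ✓

25 4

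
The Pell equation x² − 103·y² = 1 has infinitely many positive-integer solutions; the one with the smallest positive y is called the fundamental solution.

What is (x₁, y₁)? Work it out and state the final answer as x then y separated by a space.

227528 22419

d=103: √d = [10; 6,1,2,1,1,9,1,1,2,1,6,20] (ℓ=12, even), read p_11/q_11
a_0=10:  p_0=10·1+0=10,  q_0=10·0+1=1
a_1=6:  p_1=6·10+1=61,  q_1=6·1+0=6
…
a_7=1:  p_7=1·4567+477=5044,  q_7=1·450+47=497
…
a_10=1:  p_10=1·24266+9611=33877,  q_10=1·2391+947=3338
a_11=6:  p_11=6·33877+24266=227528,  q_11=6·3338+2391=22419
→ (227528, 22419).  Check: 227528²=51768990784, 103·22419²=51768990783, difference 1.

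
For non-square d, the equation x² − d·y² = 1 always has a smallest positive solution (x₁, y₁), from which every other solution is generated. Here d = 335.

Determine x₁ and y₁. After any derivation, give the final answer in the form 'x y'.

√335 = [18; 3,3,3,36, …], period ℓ=4 (even) → k=3
a_0=18:  p_0=18·1+0=18,  q_0=18·0+1=1
a_1=3:  p_1=3·18+1=55,  q_1=3·1+0=3
a_2=3:  p_2=3·55+18=183,  q_2=3·3+1=10
a_3=3:  p_3=3·183+55=604,  q_3=3·10+3=33
→ (604, 33).  Check: 604²=364816, 335·33²=364815, difference 1.

604 33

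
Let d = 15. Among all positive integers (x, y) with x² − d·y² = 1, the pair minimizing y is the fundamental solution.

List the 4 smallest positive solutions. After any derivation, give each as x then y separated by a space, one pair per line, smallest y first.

4 1
31 8
244 63
1921 496

d=15: √d = [3; 1,6] (ℓ=2, even), read p_1/q_1
k=0  a_k=3  p_k/q_k = 3/1
k=1  a_k=1  p_k/q_k = 4/1
→ (4, 1).  Check: 4²=16, 15·1²=15, difference 1.
k=2:  x_2 = 4·4+15·1·1 = 31,  y_2 = 4·1+1·4 = 8
k=3:  x_3 = 4·31+15·1·8 = 244,  y_3 = 4·8+1·31 = 63
k=4:  x_4 = 4·244+15·1·63 = 1921,  y_4 = 4·63+1·244 = 496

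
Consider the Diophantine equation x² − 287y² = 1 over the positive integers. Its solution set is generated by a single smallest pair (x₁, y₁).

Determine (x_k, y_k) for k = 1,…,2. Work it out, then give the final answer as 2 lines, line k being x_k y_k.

√287 = [16; 1,15,1,32, …], period ℓ=4 (even) → k=3
a_0=16:  p_0=16·1+0=16,  q_0=16·0+1=1
a_1=1:  p_1=1·16+1=17,  q_1=1·1+0=1
a_2=15:  p_2=15·17+16=271,  q_2=15·1+1=16
a_3=1:  p_3=1·271+17=288,  q_3=1·16+1=17
(x₁, y₁) = (288, 17);  288² − 287·17² = 1 ✓
n=2: (288,17)∘(288,17) = (288·288+287·17·17, 288·17+17·288) = (165887,9792)

288 17
165887 9792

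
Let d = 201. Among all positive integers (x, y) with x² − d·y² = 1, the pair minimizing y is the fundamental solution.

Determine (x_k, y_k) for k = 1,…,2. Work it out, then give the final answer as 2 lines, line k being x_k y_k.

515095 36332
530645718049 37428863080

d=201: √d = [14; 5,1,1,1,2,…,1,5,28] (ℓ=14, even), read p_13/q_13
step 0: (14, 1)  from 14·(1,0) + (0,1)
…
step 3: (156, 11)  from 1·(85,6) + (71,5)
step 4: (241, 17)  from 1·(156,11) + (85,6)
step 5: (638, 45)  from 2·(241,17) + (156,11)
…
step 7: (7670, 541)  from 8·(879,62) + (638,45)
step 8: (8549, 603)  from 1·(7670,541) + (879,62)
step 9: (24768, 1747)  from 2·(8549,603) + (7670,541)
…
step 12: (91402, 6447)  from 1·(58085,4097) + (33317,2350)
step 13: (515095, 36332)  from 5·(91402,6447) + (58085,4097)
→ (515095, 36332).  Check: 515095²=265322859025, 201·36332²=265322859024, difference 1.
(515095+36332√201)^2 = 530645718049 + 37428863080√201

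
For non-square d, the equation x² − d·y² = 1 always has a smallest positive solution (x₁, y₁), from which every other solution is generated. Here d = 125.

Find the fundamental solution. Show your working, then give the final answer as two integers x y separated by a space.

930249 83204

√125 → a₀=11, period (5,1,1,5,22); ℓ=5 odd so k=9
k=0  a_k=11  p_k/q_k = 11/1
k=1  a_k=5  p_k/q_k = 56/5
k=2  a_k=1  p_k/q_k = 67/6
k=3  a_k=1  p_k/q_k = 123/11
k=4  a_k=5  p_k/q_k = 682/61
k=5  a_k=22  p_k/q_k = 15127/1353
k=6  a_k=5  p_k/q_k = 76317/6826
…
k=8  a_k=1  p_k/q_k = 167761/15005
k=9  a_k=5  p_k/q_k = 930249/83204
fundamental: x₁=930249, y₁=83204  (since 865363202001 − 125·6922905616 = 1)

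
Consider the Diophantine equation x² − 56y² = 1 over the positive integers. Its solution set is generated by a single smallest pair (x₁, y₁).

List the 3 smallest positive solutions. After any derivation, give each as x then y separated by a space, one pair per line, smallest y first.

15 2
449 60
13455 1798

d=56: √d = [7; 2,14] (ℓ=2, even), read p_1/q_1
a_0=7:  p_0=7·1+0=7,  q_0=7·0+1=1
a_1=2:  p_1=2·7+1=15,  q_1=2·1+0=2
(x₁, y₁) = (15, 2);  15² − 56·2² = 1 ✓
k=2:  x_2 = 15·15+56·2·2 = 449,  y_2 = 15·2+2·15 = 60
k=3:  x_3 = 15·449+56·2·60 = 13455,  y_3 = 15·60+2·449 = 1798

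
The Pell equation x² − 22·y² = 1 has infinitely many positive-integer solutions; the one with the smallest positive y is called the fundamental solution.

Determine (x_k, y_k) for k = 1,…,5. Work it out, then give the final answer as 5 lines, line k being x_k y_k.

197 42
77617 16548
30580901 6519870
12048797377 2568812232
4747195585637 1012105499538

√22 = [4; 1,2,4,2,1,8, …], period ℓ=6 (even) → k=5
i=0: a=4 ⇒ p=4, q=1
…
i=2: a=2 ⇒ p=14, q=3
…
i=4: a=2 ⇒ p=136, q=29
i=5: a=1 ⇒ p=197, q=42
fundamental: x₁=197, y₁=42  (since 38809 − 22·1764 = 1)
n=2: (197,42)∘(197,42) = (197·197+22·42·42, 197·42+42·197) = (77617,16548)
n=3: (77617,16548)∘(197,42) = (197·77617+22·42·16548, 197·16548+42·77617) = (30580901,6519870)
n=4: (30580901,6519870)∘(197,42) = (197·30580901+22·42·6519870, 197·6519870+42·30580901) = (12048797377,2568812232)
n=5: (12048797377,2568812232)∘(197,42) = (197·12048797377+22·42·2568812232, 197·2568812232+42·12048797377) = (4747195585637,1012105499538)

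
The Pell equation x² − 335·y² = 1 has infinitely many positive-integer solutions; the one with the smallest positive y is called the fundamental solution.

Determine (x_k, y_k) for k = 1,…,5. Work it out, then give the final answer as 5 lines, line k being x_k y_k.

604 33
729631 39864
881393644 48155679
1064722792321 58172020368
1286184251730124 70271752448865

√335 → a₀=18, period (3,3,3,36); ℓ=4 even so k=3
i=0: a=18 ⇒ p=18, q=1
i=1: a=3 ⇒ p=55, q=3
i=2: a=3 ⇒ p=183, q=10
i=3: a=3 ⇒ p=604, q=33
(x₁, y₁) = (604, 33);  604² − 335·33² = 1 ✓
(604+33√335)^2 = 729631 + 39864√335
(604+33√335)^3 = 881393644 + 48155679√335
(604+33√335)^4 = 1064722792321 + 58172020368√335
(604+33√335)^5 = 1286184251730124 + 70271752448865√335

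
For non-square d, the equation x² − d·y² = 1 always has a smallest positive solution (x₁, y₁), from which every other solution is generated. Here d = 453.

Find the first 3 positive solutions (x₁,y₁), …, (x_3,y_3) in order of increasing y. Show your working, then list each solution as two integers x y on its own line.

1653751 77700
5469784740001 256992905400
18091323967121133751 850004548596233100

d=453: √d = [21; 3,1,1,10,14,10,1,1,3,42] (ℓ=10, even), read p_9/q_9
k=0  a_k=21  p_k/q_k = 21/1
…
k=2  a_k=1  p_k/q_k = 85/4
…
k=6  a_k=10  p_k/q_k = 223565/10504
…
k=8  a_k=1  p_k/q_k = 469329/22051
k=9  a_k=3  p_k/q_k = 1653751/77700
→ (1653751, 77700).  Check: 1653751²=2734892370001, 453·77700²=2734892370000, difference 1.
(1653751+77700√453)^2 = 5469784740001 + 256992905400√453
(1653751+77700√453)^3 = 18091323967121133751 + 850004548596233100√453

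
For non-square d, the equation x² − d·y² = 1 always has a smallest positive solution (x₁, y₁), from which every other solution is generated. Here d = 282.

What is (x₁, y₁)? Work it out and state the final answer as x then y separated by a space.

2351 140

√282 = [16; 1,3,1,4,1,3,1,32, …], period ℓ=8 (even) → k=7
step 0: (16, 1)  from 16·(1,0) + (0,1)
step 1: (17, 1)  from 1·(16,1) + (1,0)
step 2: (67, 4)  from 3·(17,1) + (16,1)
step 3: (84, 5)  from 1·(67,4) + (17,1)
step 4: (403, 24)  from 4·(84,5) + (67,4)
step 5: (487, 29)  from 1·(403,24) + (84,5)
step 6: (1864, 111)  from 3·(487,29) + (403,24)
step 7: (2351, 140)  from 1·(1864,111) + (487,29)
→ (2351, 140).  Check: 2351²=5527201, 282·140²=5527200, difference 1.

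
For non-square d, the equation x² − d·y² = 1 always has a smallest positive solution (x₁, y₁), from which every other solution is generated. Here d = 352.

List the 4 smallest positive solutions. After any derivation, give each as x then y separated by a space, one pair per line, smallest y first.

[18; 1,3,5,9,5,3,1,36] for √352; ℓ=8 ⇒ convergent index 7
i=0: a=18 ⇒ p=18, q=1
i=1: a=1 ⇒ p=19, q=1
…
i=3: a=5 ⇒ p=394, q=21
i=4: a=9 ⇒ p=3621, q=193
…
i=6: a=3 ⇒ p=59118, q=3151
i=7: a=1 ⇒ p=77617, q=4137
(x₁, y₁) = (77617, 4137);  77617² − 352·4137² = 1 ✓
(77617+4137√352)^2 = 12048797377 + 642203058√352
(77617+4137√352)^3 = 1870383011943601 + 99691749501435√352
(77617+4137√352)^4 = 290347036464004160257 + 15475549041463557732√352

77617 4137
12048797377 642203058
1870383011943601 99691749501435
290347036464004160257 15475549041463557732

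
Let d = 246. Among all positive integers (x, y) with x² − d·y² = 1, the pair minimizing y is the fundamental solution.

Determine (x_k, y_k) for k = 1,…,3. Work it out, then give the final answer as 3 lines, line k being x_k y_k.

[15; 1,2,5,1,14,1,5,2,1,30] for √246; ℓ=10 ⇒ convergent index 9
step 0: (15, 1)  from 15·(1,0) + (0,1)
step 1: (16, 1)  from 1·(15,1) + (1,0)
step 2: (47, 3)  from 2·(16,1) + (15,1)
…
step 5: (4423, 282)  from 14·(298,19) + (251,16)
step 6: (4721, 301)  from 1·(4423,282) + (298,19)
…
step 8: (60777, 3875)  from 2·(28028,1787) + (4721,301)
step 9: (88805, 5662)  from 1·(60777,3875) + (28028,1787)
(x₁, y₁) = (88805, 5662);  88805² − 246·5662² = 1 ✓
k=2:  x_2 = 88805·88805+246·5662·5662 = 15772656049,  y_2 = 88805·5662+5662·88805 = 1005627820
k=3:  x_3 = 88805·15772656049+246·5662·1005627820 = 2801381440774085,  y_3 = 88805·1005627820+5662·15772656049 = 178609557104538

88805 5662
15772656049 1005627820
2801381440774085 178609557104538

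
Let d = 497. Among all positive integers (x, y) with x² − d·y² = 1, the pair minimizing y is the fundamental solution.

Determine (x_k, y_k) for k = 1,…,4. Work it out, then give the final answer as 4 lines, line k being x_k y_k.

d=497: √d = [22; 3,2,2,5,6,5,2,2,3,44] (ℓ=10, even), read p_9/q_9
a_0=22:  p_0=22·1+0=22,  q_0=22·0+1=1
…
a_6=5:  p_6=5·12685+2051=65476,  q_6=5·569+92=2937
…
a_8=2:  p_8=2·143637+65476=352750,  q_8=2·6443+2937=15823
a_9=3:  p_9=3·352750+143637=1201887,  q_9=3·15823+6443=53912
(x₁, y₁) = (1201887, 53912);  1201887² − 497·53912² = 1 ✓
(1201887+53912√497)^2 = 2889064721537 + 129592263888√497
(1201887+53912√497)^3 = 6944658661946678751 + 311510514535059400√497
(1201887+53912√497)^4 = 16693389930459326703284737 + 748800875565868281911712√497

1201887 53912
2889064721537 129592263888
6944658661946678751 311510514535059400
16693389930459326703284737 748800875565868281911712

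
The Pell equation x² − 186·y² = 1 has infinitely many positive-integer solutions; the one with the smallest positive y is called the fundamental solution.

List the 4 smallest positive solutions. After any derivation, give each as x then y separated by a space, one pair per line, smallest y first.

√186 = [13; 1,1,1,3,4,3,1,1,1,26, …], period ℓ=10 (even) → k=9
a_0=13:  p_0=13·1+0=13,  q_0=13·0+1=1
a_1=1:  p_1=1·13+1=14,  q_1=1·1+0=1
…
a_3=1:  p_3=1·27+14=41,  q_3=1·2+1=3
a_4=3:  p_4=3·41+27=150,  q_4=3·3+2=11
…
a_8=1:  p_8=1·2714+2073=4787,  q_8=1·199+152=351
a_9=1:  p_9=1·4787+2714=7501,  q_9=1·351+199=550
→ (7501, 550).  Check: 7501²=56265001, 186·550²=56265000, difference 1.
(x_2, y_2) = (7501·7501 + 186·550·550, 7501·550 + 550·7501) = (112530001, 8251100)
(x_3, y_3) = (7501·112530001 + 186·550·8251100, 7501·8251100 + 550·112530001) = (1688175067501, 123783001650)
(x_4, y_4) = (7501·1688175067501 + 186·550·123783001650, 7501·123783001650 + 550·1688175067501) = (25326002250120001, 1856992582502200)

7501 550
112530001 8251100
1688175067501 123783001650
25326002250120001 1856992582502200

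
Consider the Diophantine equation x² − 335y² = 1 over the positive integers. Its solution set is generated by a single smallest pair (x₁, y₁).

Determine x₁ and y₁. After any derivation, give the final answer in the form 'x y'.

604 33

√335 → a₀=18, period (3,3,3,36); ℓ=4 even so k=3
k=0  a_k=18  p_k/q_k = 18/1
k=1  a_k=3  p_k/q_k = 55/3
k=2  a_k=3  p_k/q_k = 183/10
k=3  a_k=3  p_k/q_k = 604/33
fundamental: x₁=604, y₁=33  (since 364816 − 335·1089 = 1)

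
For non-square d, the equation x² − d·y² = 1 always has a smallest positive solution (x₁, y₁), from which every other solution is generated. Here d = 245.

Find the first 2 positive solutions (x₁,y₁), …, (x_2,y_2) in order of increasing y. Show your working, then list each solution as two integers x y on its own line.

√245 → a₀=15, period (1,1,1,7,6,7,1,1,1,30); ℓ=10 even so k=9
i=0: a=15 ⇒ p=15, q=1
…
i=2: a=1 ⇒ p=31, q=2
…
i=8: a=1 ⇒ p=33825, q=2161
i=9: a=1 ⇒ p=51841, q=3312
fundamental: x₁=51841, y₁=3312  (since 2687489281 − 245·10969344 = 1)
(x_2, y_2) = (51841·51841 + 245·3312·3312, 51841·3312 + 3312·51841) = (5374978561, 343394784)

51841 3312
5374978561 343394784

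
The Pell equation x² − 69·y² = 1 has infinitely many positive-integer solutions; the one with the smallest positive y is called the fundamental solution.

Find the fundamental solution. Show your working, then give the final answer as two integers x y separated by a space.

[8; 3,3,1,4,1,3,3,16] for √69; ℓ=8 ⇒ convergent index 7
a_0=8:  p_0=8·1+0=8,  q_0=8·0+1=1
…
a_3=1:  p_3=1·83+25=108,  q_3=1·10+3=13
…
a_6=3:  p_6=3·623+515=2384,  q_6=3·75+62=287
a_7=3:  p_7=3·2384+623=7775,  q_7=3·287+75=936
fundamental: x₁=7775, y₁=936  (since 60450625 − 69·876096 = 1)

7775 936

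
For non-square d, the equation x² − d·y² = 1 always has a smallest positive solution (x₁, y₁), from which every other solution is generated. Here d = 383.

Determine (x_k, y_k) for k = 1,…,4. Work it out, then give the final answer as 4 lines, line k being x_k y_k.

d=383: √d = [19; 1,1,3,19,3,1,1,38] (ℓ=8, even), read p_7/q_7
step 0: (19, 1)  from 19·(1,0) + (0,1)
step 1: (20, 1)  from 1·(19,1) + (1,0)
…
step 3: (137, 7)  from 3·(39,2) + (20,1)
step 4: (2642, 135)  from 19·(137,7) + (39,2)
…
step 6: (10705, 547)  from 1·(8063,412) + (2642,135)
step 7: (18768, 959)  from 1·(10705,547) + (8063,412)
fundamental: x₁=18768, y₁=959  (since 352237824 − 383·919681 = 1)
(x_2, y_2) = (18768·18768 + 383·959·959, 18768·959 + 959·18768) = (704475647, 35997024)
(x_3, y_3) = (18768·704475647 + 383·959·35997024, 18768·35997024 + 959·704475647) = (26443197867024, 1351184291905)
(x_4, y_4) = (18768·26443197867024 + 383·959·1351184291905, 18768·1351184291905 + 959·26443197867024) = (992571874432137217, 50718053544949056)

18768 959
704475647 35997024
26443197867024 1351184291905
992571874432137217 50718053544949056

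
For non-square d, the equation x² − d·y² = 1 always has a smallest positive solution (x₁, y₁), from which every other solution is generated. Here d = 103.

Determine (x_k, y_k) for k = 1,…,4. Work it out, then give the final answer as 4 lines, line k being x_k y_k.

√103 → a₀=10, period (6,1,2,1,1,9,1,1,2,1,6,20); ℓ=12 even so k=11
i=0: a=10 ⇒ p=10, q=1
…
i=4: a=1 ⇒ p=274, q=27
…
i=10: a=1 ⇒ p=33877, q=3338
i=11: a=6 ⇒ p=227528, q=22419
(x₁, y₁) = (227528, 22419);  227528² − 103·22419² = 1 ✓
(227528+22419√103)^2 = 103537981567 + 10201900464√103
(227528+22419√103)^3 = 47115579739725224 + 4642436017523565√103
(227528+22419√103)^4 = 21440227253936863550977 + 2112568364380001494176√103

227528 22419
103537981567 10201900464
47115579739725224 4642436017523565
21440227253936863550977 2112568364380001494176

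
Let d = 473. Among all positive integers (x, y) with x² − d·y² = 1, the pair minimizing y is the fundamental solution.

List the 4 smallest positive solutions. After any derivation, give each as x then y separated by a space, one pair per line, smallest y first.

d=473: √d = [21; 1,2,1,42] (ℓ=4, even), read p_3/q_3
i=0: a=21 ⇒ p=21, q=1
i=1: a=1 ⇒ p=22, q=1
i=2: a=2 ⇒ p=65, q=3
i=3: a=1 ⇒ p=87, q=4
→ (87, 4).  Check: 87²=7569, 473·4²=7568, difference 1.
k=2:  x_2 = 87·87+473·4·4 = 15137,  y_2 = 87·4+4·87 = 696
k=3:  x_3 = 87·15137+473·4·696 = 2633751,  y_3 = 87·696+4·15137 = 121100
k=4:  x_4 = 87·2633751+473·4·121100 = 458257537,  y_4 = 87·121100+4·2633751 = 21070704

87 4
15137 696
2633751 121100
458257537 21070704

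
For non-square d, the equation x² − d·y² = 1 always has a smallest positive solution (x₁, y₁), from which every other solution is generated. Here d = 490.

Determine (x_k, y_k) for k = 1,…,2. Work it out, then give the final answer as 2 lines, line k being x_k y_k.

1039681 46968
2161873163521 97663474416

[22; 7,2,1,4,4,4,1,2,7,44] for √490; ℓ=10 ⇒ convergent index 9
i=0: a=22 ⇒ p=22, q=1
i=1: a=7 ⇒ p=155, q=7
i=2: a=2 ⇒ p=332, q=15
i=3: a=1 ⇒ p=487, q=22
i=4: a=4 ⇒ p=2280, q=103
i=5: a=4 ⇒ p=9607, q=434
i=6: a=4 ⇒ p=40708, q=1839
i=7: a=1 ⇒ p=50315, q=2273
i=8: a=2 ⇒ p=141338, q=6385
i=9: a=7 ⇒ p=1039681, q=46968
→ (1039681, 46968).  Check: 1039681²=1080936581761, 490·46968²=1080936581760, difference 1.
(x_2, y_2) = (1039681·1039681 + 490·46968·46968, 1039681·46968 + 46968·1039681) = (2161873163521, 97663474416)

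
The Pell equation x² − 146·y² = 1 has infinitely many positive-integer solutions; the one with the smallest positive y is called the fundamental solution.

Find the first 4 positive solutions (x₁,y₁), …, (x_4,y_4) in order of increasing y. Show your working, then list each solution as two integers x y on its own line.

145 12
42049 3480
12194065 1009188
3536236801 292661040

√146 = [12; 12,24, …], period ℓ=2 (even) → k=1
a_0=12:  p_0=12·1+0=12,  q_0=12·0+1=1
a_1=12:  p_1=12·12+1=145,  q_1=12·1+0=12
(x₁, y₁) = (145, 12);  145² − 146·12² = 1 ✓
(145+12√146)^2 = 42049 + 3480√146
(145+12√146)^3 = 12194065 + 1009188√146
(145+12√146)^4 = 3536236801 + 292661040√146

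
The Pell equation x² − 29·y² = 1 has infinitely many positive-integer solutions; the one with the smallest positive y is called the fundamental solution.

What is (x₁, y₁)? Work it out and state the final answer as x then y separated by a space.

9801 1820

d=29: √d = [5; 2,1,1,2,10] (ℓ=5, odd), read p_9/q_9
k=0  a_k=5  p_k/q_k = 5/1
…
k=2  a_k=1  p_k/q_k = 16/3
k=3  a_k=1  p_k/q_k = 27/5
…
k=7  a_k=1  p_k/q_k = 2251/418
k=8  a_k=1  p_k/q_k = 3775/701
k=9  a_k=2  p_k/q_k = 9801/1820
→ (9801, 1820).  Check: 9801²=96059601, 29·1820²=96059600, difference 1.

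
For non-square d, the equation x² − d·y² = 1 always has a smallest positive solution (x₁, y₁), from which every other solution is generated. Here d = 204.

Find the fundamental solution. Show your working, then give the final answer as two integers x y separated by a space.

√204 = [14; 3,1,1,6,1,1,3,28, …], period ℓ=8 (even) → k=7
i=0: a=14 ⇒ p=14, q=1
i=1: a=3 ⇒ p=43, q=3
…
i=3: a=1 ⇒ p=100, q=7
…
i=5: a=1 ⇒ p=757, q=53
i=6: a=1 ⇒ p=1414, q=99
i=7: a=3 ⇒ p=4999, q=350
→ (4999, 350).  Check: 4999²=24990001, 204·350²=24990000, difference 1.

4999 350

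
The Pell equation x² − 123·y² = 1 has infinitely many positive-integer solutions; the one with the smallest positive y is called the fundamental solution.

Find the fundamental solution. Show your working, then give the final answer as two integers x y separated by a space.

122 11

√123 = [11; 11,22, …], period ℓ=2 (even) → k=1
step 0: (11, 1)  from 11·(1,0) + (0,1)
step 1: (122, 11)  from 11·(11,1) + (1,0)
→ (122, 11).  Check: 122²=14884, 123·11²=14883, difference 1.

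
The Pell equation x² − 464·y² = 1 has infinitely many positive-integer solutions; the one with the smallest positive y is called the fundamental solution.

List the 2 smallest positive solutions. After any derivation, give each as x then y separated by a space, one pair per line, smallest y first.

√464 = [21; 1,1,5,1,1,1,5,1,1,42, …], period ℓ=10 (even) → k=9
step 0: (21, 1)  from 21·(1,0) + (0,1)
…
step 8: (5299, 246)  from 1·(4502,209) + (797,37)
step 9: (9801, 455)  from 1·(5299,246) + (4502,209)
(x₁, y₁) = (9801, 455);  9801² − 464·455² = 1 ✓
(x_2, y_2) = (9801·9801 + 464·455·455, 9801·455 + 455·9801) = (192119201, 8918910)

9801 455
192119201 8918910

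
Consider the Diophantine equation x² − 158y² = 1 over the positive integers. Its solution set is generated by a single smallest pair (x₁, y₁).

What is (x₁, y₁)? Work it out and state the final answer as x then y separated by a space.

√158 = [12; 1,1,3,12,3,1,1,24, …], period ℓ=8 (even) → k=7
a_0=12:  p_0=12·1+0=12,  q_0=12·0+1=1
…
a_2=1:  p_2=1·13+12=25,  q_2=1·1+1=2
…
a_4=12:  p_4=12·88+25=1081,  q_4=12·7+2=86
a_5=3:  p_5=3·1081+88=3331,  q_5=3·86+7=265
a_6=1:  p_6=1·3331+1081=4412,  q_6=1·265+86=351
a_7=1:  p_7=1·4412+3331=7743,  q_7=1·351+265=616
(x₁, y₁) = (7743, 616);  7743² − 158·616² = 1 ✓

7743 616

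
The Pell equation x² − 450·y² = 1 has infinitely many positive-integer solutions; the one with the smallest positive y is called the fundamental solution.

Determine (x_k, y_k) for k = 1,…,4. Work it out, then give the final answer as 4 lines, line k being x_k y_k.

19601 924
768398401 36222648
30122754096401 1420000245972
1180872205318713601 55666849606371696

√450 = [21; 4,1,2,4,2,1,4,42, …], period ℓ=8 (even) → k=7
k=0  a_k=21  p_k/q_k = 21/1
…
k=2  a_k=1  p_k/q_k = 106/5
…
k=6  a_k=1  p_k/q_k = 4179/197
k=7  a_k=4  p_k/q_k = 19601/924
fundamental: x₁=19601, y₁=924  (since 384199201 − 450·853776 = 1)
n=2: (19601,924)∘(19601,924) = (19601·19601+450·924·924, 19601·924+924·19601) = (768398401,36222648)
n=3: (768398401,36222648)∘(19601,924) = (19601·768398401+450·924·36222648, 19601·36222648+924·768398401) = (30122754096401,1420000245972)
n=4: (30122754096401,1420000245972)∘(19601,924) = (19601·30122754096401+450·924·1420000245972, 19601·1420000245972+924·30122754096401) = (1180872205318713601,55666849606371696)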